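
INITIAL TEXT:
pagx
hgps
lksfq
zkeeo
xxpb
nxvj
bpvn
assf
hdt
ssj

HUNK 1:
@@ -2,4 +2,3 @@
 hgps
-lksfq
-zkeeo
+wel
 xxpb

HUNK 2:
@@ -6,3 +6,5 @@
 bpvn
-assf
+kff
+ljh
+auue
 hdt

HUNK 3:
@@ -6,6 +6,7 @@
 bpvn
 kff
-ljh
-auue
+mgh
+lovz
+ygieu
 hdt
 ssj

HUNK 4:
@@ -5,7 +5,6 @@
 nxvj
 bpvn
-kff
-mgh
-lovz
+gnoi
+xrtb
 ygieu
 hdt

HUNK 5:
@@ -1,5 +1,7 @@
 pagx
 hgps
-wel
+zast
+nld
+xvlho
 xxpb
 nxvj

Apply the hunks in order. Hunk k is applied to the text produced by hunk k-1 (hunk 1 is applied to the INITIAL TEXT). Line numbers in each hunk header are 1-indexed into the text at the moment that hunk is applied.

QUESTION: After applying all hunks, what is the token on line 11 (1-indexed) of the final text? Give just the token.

Answer: ygieu

Derivation:
Hunk 1: at line 2 remove [lksfq,zkeeo] add [wel] -> 9 lines: pagx hgps wel xxpb nxvj bpvn assf hdt ssj
Hunk 2: at line 6 remove [assf] add [kff,ljh,auue] -> 11 lines: pagx hgps wel xxpb nxvj bpvn kff ljh auue hdt ssj
Hunk 3: at line 6 remove [ljh,auue] add [mgh,lovz,ygieu] -> 12 lines: pagx hgps wel xxpb nxvj bpvn kff mgh lovz ygieu hdt ssj
Hunk 4: at line 5 remove [kff,mgh,lovz] add [gnoi,xrtb] -> 11 lines: pagx hgps wel xxpb nxvj bpvn gnoi xrtb ygieu hdt ssj
Hunk 5: at line 1 remove [wel] add [zast,nld,xvlho] -> 13 lines: pagx hgps zast nld xvlho xxpb nxvj bpvn gnoi xrtb ygieu hdt ssj
Final line 11: ygieu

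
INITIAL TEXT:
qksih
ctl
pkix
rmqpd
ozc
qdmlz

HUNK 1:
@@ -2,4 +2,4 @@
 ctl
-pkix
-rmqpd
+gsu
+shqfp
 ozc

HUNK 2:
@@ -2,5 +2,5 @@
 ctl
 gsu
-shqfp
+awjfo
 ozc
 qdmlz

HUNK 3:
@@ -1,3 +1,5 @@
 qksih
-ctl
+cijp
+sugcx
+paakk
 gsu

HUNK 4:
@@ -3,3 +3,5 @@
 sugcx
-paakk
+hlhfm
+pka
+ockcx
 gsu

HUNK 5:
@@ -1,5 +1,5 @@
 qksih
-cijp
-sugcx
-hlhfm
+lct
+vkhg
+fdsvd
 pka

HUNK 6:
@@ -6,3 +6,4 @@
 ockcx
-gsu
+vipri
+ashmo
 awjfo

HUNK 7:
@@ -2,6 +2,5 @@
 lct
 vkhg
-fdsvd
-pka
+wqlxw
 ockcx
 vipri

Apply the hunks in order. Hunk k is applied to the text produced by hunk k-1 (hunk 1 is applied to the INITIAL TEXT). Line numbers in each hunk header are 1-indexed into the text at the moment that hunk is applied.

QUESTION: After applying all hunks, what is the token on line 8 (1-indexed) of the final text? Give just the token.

Hunk 1: at line 2 remove [pkix,rmqpd] add [gsu,shqfp] -> 6 lines: qksih ctl gsu shqfp ozc qdmlz
Hunk 2: at line 2 remove [shqfp] add [awjfo] -> 6 lines: qksih ctl gsu awjfo ozc qdmlz
Hunk 3: at line 1 remove [ctl] add [cijp,sugcx,paakk] -> 8 lines: qksih cijp sugcx paakk gsu awjfo ozc qdmlz
Hunk 4: at line 3 remove [paakk] add [hlhfm,pka,ockcx] -> 10 lines: qksih cijp sugcx hlhfm pka ockcx gsu awjfo ozc qdmlz
Hunk 5: at line 1 remove [cijp,sugcx,hlhfm] add [lct,vkhg,fdsvd] -> 10 lines: qksih lct vkhg fdsvd pka ockcx gsu awjfo ozc qdmlz
Hunk 6: at line 6 remove [gsu] add [vipri,ashmo] -> 11 lines: qksih lct vkhg fdsvd pka ockcx vipri ashmo awjfo ozc qdmlz
Hunk 7: at line 2 remove [fdsvd,pka] add [wqlxw] -> 10 lines: qksih lct vkhg wqlxw ockcx vipri ashmo awjfo ozc qdmlz
Final line 8: awjfo

Answer: awjfo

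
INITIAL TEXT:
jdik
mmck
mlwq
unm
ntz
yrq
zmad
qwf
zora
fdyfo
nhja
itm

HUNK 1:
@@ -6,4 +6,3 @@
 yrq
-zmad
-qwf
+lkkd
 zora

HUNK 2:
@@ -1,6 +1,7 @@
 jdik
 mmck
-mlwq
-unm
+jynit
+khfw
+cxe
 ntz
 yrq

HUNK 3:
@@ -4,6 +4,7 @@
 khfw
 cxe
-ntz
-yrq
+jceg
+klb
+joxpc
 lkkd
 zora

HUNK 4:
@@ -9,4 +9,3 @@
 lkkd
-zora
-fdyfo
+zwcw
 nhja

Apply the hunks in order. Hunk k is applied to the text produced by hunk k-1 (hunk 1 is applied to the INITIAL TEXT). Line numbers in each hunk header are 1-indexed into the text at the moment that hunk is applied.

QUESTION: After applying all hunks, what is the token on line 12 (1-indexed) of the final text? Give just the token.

Hunk 1: at line 6 remove [zmad,qwf] add [lkkd] -> 11 lines: jdik mmck mlwq unm ntz yrq lkkd zora fdyfo nhja itm
Hunk 2: at line 1 remove [mlwq,unm] add [jynit,khfw,cxe] -> 12 lines: jdik mmck jynit khfw cxe ntz yrq lkkd zora fdyfo nhja itm
Hunk 3: at line 4 remove [ntz,yrq] add [jceg,klb,joxpc] -> 13 lines: jdik mmck jynit khfw cxe jceg klb joxpc lkkd zora fdyfo nhja itm
Hunk 4: at line 9 remove [zora,fdyfo] add [zwcw] -> 12 lines: jdik mmck jynit khfw cxe jceg klb joxpc lkkd zwcw nhja itm
Final line 12: itm

Answer: itm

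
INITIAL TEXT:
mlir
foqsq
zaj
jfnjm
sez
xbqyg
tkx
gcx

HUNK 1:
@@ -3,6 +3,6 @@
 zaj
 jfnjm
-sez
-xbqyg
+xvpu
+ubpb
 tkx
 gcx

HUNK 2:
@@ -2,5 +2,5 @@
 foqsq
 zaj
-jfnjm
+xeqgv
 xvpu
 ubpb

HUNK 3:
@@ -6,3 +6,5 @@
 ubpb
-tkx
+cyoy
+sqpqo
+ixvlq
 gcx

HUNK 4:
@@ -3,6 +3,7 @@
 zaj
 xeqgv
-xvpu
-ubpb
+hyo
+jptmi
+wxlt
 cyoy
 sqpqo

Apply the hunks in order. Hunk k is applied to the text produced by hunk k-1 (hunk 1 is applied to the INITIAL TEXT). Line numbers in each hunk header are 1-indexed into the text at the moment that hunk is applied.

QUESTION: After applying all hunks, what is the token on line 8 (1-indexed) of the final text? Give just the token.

Hunk 1: at line 3 remove [sez,xbqyg] add [xvpu,ubpb] -> 8 lines: mlir foqsq zaj jfnjm xvpu ubpb tkx gcx
Hunk 2: at line 2 remove [jfnjm] add [xeqgv] -> 8 lines: mlir foqsq zaj xeqgv xvpu ubpb tkx gcx
Hunk 3: at line 6 remove [tkx] add [cyoy,sqpqo,ixvlq] -> 10 lines: mlir foqsq zaj xeqgv xvpu ubpb cyoy sqpqo ixvlq gcx
Hunk 4: at line 3 remove [xvpu,ubpb] add [hyo,jptmi,wxlt] -> 11 lines: mlir foqsq zaj xeqgv hyo jptmi wxlt cyoy sqpqo ixvlq gcx
Final line 8: cyoy

Answer: cyoy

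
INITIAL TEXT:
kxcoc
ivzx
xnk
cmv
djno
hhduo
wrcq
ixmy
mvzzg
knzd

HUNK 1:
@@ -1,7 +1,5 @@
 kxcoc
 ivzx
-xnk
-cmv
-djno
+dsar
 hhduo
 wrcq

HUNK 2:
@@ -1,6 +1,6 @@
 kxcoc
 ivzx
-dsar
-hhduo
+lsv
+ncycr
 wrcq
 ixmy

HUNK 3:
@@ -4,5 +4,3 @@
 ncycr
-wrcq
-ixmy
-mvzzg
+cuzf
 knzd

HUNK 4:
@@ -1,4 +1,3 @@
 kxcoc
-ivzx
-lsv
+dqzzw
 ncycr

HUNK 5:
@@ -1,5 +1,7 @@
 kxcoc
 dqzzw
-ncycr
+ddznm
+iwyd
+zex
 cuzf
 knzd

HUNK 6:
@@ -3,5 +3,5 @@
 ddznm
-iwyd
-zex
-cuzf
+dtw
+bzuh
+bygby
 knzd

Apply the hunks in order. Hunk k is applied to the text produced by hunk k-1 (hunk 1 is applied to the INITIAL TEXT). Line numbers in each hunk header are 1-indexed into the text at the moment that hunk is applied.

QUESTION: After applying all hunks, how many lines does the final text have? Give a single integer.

Answer: 7

Derivation:
Hunk 1: at line 1 remove [xnk,cmv,djno] add [dsar] -> 8 lines: kxcoc ivzx dsar hhduo wrcq ixmy mvzzg knzd
Hunk 2: at line 1 remove [dsar,hhduo] add [lsv,ncycr] -> 8 lines: kxcoc ivzx lsv ncycr wrcq ixmy mvzzg knzd
Hunk 3: at line 4 remove [wrcq,ixmy,mvzzg] add [cuzf] -> 6 lines: kxcoc ivzx lsv ncycr cuzf knzd
Hunk 4: at line 1 remove [ivzx,lsv] add [dqzzw] -> 5 lines: kxcoc dqzzw ncycr cuzf knzd
Hunk 5: at line 1 remove [ncycr] add [ddznm,iwyd,zex] -> 7 lines: kxcoc dqzzw ddznm iwyd zex cuzf knzd
Hunk 6: at line 3 remove [iwyd,zex,cuzf] add [dtw,bzuh,bygby] -> 7 lines: kxcoc dqzzw ddznm dtw bzuh bygby knzd
Final line count: 7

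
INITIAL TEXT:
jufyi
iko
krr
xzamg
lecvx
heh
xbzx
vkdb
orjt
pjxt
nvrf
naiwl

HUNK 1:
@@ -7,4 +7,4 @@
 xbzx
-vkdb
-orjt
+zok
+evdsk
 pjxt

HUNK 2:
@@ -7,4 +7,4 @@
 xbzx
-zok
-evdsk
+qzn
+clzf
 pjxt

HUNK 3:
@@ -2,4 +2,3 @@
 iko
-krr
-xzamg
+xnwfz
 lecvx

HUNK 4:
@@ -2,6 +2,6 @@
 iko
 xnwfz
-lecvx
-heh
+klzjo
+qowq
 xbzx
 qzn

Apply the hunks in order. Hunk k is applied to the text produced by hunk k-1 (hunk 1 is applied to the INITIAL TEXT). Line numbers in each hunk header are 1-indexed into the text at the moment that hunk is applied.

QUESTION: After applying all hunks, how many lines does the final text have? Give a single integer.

Hunk 1: at line 7 remove [vkdb,orjt] add [zok,evdsk] -> 12 lines: jufyi iko krr xzamg lecvx heh xbzx zok evdsk pjxt nvrf naiwl
Hunk 2: at line 7 remove [zok,evdsk] add [qzn,clzf] -> 12 lines: jufyi iko krr xzamg lecvx heh xbzx qzn clzf pjxt nvrf naiwl
Hunk 3: at line 2 remove [krr,xzamg] add [xnwfz] -> 11 lines: jufyi iko xnwfz lecvx heh xbzx qzn clzf pjxt nvrf naiwl
Hunk 4: at line 2 remove [lecvx,heh] add [klzjo,qowq] -> 11 lines: jufyi iko xnwfz klzjo qowq xbzx qzn clzf pjxt nvrf naiwl
Final line count: 11

Answer: 11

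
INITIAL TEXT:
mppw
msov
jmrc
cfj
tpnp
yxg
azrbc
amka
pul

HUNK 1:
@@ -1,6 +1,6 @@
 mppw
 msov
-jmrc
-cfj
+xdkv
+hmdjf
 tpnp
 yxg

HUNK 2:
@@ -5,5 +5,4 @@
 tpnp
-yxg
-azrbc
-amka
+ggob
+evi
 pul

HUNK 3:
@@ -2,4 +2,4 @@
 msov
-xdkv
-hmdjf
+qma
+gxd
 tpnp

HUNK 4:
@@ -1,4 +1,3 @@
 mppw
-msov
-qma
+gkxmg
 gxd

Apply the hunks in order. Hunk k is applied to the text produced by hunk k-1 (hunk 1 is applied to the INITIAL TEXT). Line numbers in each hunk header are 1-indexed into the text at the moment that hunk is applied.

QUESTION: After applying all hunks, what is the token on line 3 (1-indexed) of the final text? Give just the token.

Hunk 1: at line 1 remove [jmrc,cfj] add [xdkv,hmdjf] -> 9 lines: mppw msov xdkv hmdjf tpnp yxg azrbc amka pul
Hunk 2: at line 5 remove [yxg,azrbc,amka] add [ggob,evi] -> 8 lines: mppw msov xdkv hmdjf tpnp ggob evi pul
Hunk 3: at line 2 remove [xdkv,hmdjf] add [qma,gxd] -> 8 lines: mppw msov qma gxd tpnp ggob evi pul
Hunk 4: at line 1 remove [msov,qma] add [gkxmg] -> 7 lines: mppw gkxmg gxd tpnp ggob evi pul
Final line 3: gxd

Answer: gxd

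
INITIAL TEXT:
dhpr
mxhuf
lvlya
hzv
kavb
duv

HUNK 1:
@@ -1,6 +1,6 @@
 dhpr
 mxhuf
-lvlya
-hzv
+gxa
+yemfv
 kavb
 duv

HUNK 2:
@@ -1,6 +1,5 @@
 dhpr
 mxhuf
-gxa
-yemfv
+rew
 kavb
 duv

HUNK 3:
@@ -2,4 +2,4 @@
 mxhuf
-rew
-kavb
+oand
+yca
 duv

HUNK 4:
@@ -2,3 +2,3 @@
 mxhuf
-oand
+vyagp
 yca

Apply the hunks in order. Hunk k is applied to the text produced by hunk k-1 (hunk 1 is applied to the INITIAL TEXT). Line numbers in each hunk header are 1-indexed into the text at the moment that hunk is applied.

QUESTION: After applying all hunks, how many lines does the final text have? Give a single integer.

Hunk 1: at line 1 remove [lvlya,hzv] add [gxa,yemfv] -> 6 lines: dhpr mxhuf gxa yemfv kavb duv
Hunk 2: at line 1 remove [gxa,yemfv] add [rew] -> 5 lines: dhpr mxhuf rew kavb duv
Hunk 3: at line 2 remove [rew,kavb] add [oand,yca] -> 5 lines: dhpr mxhuf oand yca duv
Hunk 4: at line 2 remove [oand] add [vyagp] -> 5 lines: dhpr mxhuf vyagp yca duv
Final line count: 5

Answer: 5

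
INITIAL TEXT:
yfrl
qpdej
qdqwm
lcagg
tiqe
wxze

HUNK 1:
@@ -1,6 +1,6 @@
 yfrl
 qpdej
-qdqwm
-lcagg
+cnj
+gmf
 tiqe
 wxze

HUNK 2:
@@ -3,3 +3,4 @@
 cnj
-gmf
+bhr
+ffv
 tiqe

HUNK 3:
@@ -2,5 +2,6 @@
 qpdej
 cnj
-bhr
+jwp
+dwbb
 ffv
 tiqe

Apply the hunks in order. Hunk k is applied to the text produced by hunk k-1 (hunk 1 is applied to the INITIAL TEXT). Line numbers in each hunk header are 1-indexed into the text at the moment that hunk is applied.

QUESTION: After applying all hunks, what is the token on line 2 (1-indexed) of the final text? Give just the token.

Answer: qpdej

Derivation:
Hunk 1: at line 1 remove [qdqwm,lcagg] add [cnj,gmf] -> 6 lines: yfrl qpdej cnj gmf tiqe wxze
Hunk 2: at line 3 remove [gmf] add [bhr,ffv] -> 7 lines: yfrl qpdej cnj bhr ffv tiqe wxze
Hunk 3: at line 2 remove [bhr] add [jwp,dwbb] -> 8 lines: yfrl qpdej cnj jwp dwbb ffv tiqe wxze
Final line 2: qpdej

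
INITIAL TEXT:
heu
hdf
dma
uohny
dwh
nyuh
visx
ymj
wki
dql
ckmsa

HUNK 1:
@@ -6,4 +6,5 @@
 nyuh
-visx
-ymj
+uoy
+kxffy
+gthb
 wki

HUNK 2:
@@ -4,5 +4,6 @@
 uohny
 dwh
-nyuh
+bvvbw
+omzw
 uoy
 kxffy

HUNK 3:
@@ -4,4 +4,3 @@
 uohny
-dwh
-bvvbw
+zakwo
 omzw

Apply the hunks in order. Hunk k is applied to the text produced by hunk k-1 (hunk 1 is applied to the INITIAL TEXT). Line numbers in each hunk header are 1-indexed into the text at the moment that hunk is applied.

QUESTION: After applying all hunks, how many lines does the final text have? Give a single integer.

Hunk 1: at line 6 remove [visx,ymj] add [uoy,kxffy,gthb] -> 12 lines: heu hdf dma uohny dwh nyuh uoy kxffy gthb wki dql ckmsa
Hunk 2: at line 4 remove [nyuh] add [bvvbw,omzw] -> 13 lines: heu hdf dma uohny dwh bvvbw omzw uoy kxffy gthb wki dql ckmsa
Hunk 3: at line 4 remove [dwh,bvvbw] add [zakwo] -> 12 lines: heu hdf dma uohny zakwo omzw uoy kxffy gthb wki dql ckmsa
Final line count: 12

Answer: 12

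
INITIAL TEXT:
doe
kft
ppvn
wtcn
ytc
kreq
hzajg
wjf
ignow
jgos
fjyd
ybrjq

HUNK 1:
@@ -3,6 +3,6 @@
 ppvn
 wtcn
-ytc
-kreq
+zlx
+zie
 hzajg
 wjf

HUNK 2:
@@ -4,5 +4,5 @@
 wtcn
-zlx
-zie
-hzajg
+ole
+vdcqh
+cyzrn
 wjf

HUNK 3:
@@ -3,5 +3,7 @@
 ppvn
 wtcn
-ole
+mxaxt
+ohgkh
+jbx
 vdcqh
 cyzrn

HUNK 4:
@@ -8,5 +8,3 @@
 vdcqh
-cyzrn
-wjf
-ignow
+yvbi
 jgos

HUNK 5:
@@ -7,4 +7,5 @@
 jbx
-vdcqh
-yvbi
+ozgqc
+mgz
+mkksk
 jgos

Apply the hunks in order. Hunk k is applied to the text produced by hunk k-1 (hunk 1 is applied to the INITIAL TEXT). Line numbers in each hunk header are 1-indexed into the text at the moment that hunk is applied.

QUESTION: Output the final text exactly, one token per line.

Hunk 1: at line 3 remove [ytc,kreq] add [zlx,zie] -> 12 lines: doe kft ppvn wtcn zlx zie hzajg wjf ignow jgos fjyd ybrjq
Hunk 2: at line 4 remove [zlx,zie,hzajg] add [ole,vdcqh,cyzrn] -> 12 lines: doe kft ppvn wtcn ole vdcqh cyzrn wjf ignow jgos fjyd ybrjq
Hunk 3: at line 3 remove [ole] add [mxaxt,ohgkh,jbx] -> 14 lines: doe kft ppvn wtcn mxaxt ohgkh jbx vdcqh cyzrn wjf ignow jgos fjyd ybrjq
Hunk 4: at line 8 remove [cyzrn,wjf,ignow] add [yvbi] -> 12 lines: doe kft ppvn wtcn mxaxt ohgkh jbx vdcqh yvbi jgos fjyd ybrjq
Hunk 5: at line 7 remove [vdcqh,yvbi] add [ozgqc,mgz,mkksk] -> 13 lines: doe kft ppvn wtcn mxaxt ohgkh jbx ozgqc mgz mkksk jgos fjyd ybrjq

Answer: doe
kft
ppvn
wtcn
mxaxt
ohgkh
jbx
ozgqc
mgz
mkksk
jgos
fjyd
ybrjq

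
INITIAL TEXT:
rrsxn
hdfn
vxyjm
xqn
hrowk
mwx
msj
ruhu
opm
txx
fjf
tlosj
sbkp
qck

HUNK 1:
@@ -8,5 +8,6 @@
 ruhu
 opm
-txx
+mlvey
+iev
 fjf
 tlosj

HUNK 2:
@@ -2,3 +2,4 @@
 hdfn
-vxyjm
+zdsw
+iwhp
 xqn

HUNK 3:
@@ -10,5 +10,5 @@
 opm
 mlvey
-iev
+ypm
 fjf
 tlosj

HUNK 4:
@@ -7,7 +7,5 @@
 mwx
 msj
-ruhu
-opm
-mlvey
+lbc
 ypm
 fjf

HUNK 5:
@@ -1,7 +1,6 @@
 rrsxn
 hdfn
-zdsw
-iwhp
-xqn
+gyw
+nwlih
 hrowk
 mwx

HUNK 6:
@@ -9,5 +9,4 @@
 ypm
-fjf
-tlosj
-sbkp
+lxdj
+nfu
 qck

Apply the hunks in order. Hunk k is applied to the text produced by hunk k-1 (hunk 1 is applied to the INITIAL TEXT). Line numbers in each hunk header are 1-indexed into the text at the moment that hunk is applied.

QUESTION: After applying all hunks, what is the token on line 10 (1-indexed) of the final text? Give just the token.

Answer: lxdj

Derivation:
Hunk 1: at line 8 remove [txx] add [mlvey,iev] -> 15 lines: rrsxn hdfn vxyjm xqn hrowk mwx msj ruhu opm mlvey iev fjf tlosj sbkp qck
Hunk 2: at line 2 remove [vxyjm] add [zdsw,iwhp] -> 16 lines: rrsxn hdfn zdsw iwhp xqn hrowk mwx msj ruhu opm mlvey iev fjf tlosj sbkp qck
Hunk 3: at line 10 remove [iev] add [ypm] -> 16 lines: rrsxn hdfn zdsw iwhp xqn hrowk mwx msj ruhu opm mlvey ypm fjf tlosj sbkp qck
Hunk 4: at line 7 remove [ruhu,opm,mlvey] add [lbc] -> 14 lines: rrsxn hdfn zdsw iwhp xqn hrowk mwx msj lbc ypm fjf tlosj sbkp qck
Hunk 5: at line 1 remove [zdsw,iwhp,xqn] add [gyw,nwlih] -> 13 lines: rrsxn hdfn gyw nwlih hrowk mwx msj lbc ypm fjf tlosj sbkp qck
Hunk 6: at line 9 remove [fjf,tlosj,sbkp] add [lxdj,nfu] -> 12 lines: rrsxn hdfn gyw nwlih hrowk mwx msj lbc ypm lxdj nfu qck
Final line 10: lxdj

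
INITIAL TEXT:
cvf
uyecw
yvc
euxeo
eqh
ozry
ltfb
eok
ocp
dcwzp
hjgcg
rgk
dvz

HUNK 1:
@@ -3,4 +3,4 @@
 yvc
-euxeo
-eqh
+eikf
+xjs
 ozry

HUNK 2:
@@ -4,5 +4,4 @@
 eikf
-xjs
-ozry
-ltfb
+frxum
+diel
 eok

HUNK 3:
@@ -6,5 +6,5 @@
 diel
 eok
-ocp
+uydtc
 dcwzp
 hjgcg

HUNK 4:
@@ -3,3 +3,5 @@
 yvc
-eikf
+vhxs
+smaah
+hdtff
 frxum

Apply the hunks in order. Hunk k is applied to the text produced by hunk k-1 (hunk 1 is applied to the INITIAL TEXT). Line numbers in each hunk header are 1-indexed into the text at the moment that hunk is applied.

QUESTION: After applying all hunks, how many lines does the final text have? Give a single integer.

Hunk 1: at line 3 remove [euxeo,eqh] add [eikf,xjs] -> 13 lines: cvf uyecw yvc eikf xjs ozry ltfb eok ocp dcwzp hjgcg rgk dvz
Hunk 2: at line 4 remove [xjs,ozry,ltfb] add [frxum,diel] -> 12 lines: cvf uyecw yvc eikf frxum diel eok ocp dcwzp hjgcg rgk dvz
Hunk 3: at line 6 remove [ocp] add [uydtc] -> 12 lines: cvf uyecw yvc eikf frxum diel eok uydtc dcwzp hjgcg rgk dvz
Hunk 4: at line 3 remove [eikf] add [vhxs,smaah,hdtff] -> 14 lines: cvf uyecw yvc vhxs smaah hdtff frxum diel eok uydtc dcwzp hjgcg rgk dvz
Final line count: 14

Answer: 14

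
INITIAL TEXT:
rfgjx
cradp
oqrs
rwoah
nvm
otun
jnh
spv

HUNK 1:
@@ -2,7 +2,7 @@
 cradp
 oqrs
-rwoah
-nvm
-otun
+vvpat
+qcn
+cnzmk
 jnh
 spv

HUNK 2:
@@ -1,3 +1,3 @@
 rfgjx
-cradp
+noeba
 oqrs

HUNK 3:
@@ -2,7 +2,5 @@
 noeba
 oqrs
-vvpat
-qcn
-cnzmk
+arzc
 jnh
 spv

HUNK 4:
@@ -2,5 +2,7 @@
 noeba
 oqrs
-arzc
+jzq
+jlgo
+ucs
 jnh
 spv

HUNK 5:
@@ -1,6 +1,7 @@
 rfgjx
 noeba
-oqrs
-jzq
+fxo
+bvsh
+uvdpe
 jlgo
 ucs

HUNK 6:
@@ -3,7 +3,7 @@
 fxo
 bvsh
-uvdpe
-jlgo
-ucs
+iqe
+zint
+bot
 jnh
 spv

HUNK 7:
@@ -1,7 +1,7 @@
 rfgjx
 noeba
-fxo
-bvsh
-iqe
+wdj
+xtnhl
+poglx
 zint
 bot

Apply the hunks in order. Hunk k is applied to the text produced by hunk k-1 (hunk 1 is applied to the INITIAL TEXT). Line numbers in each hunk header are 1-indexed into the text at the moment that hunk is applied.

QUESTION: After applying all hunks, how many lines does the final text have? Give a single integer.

Answer: 9

Derivation:
Hunk 1: at line 2 remove [rwoah,nvm,otun] add [vvpat,qcn,cnzmk] -> 8 lines: rfgjx cradp oqrs vvpat qcn cnzmk jnh spv
Hunk 2: at line 1 remove [cradp] add [noeba] -> 8 lines: rfgjx noeba oqrs vvpat qcn cnzmk jnh spv
Hunk 3: at line 2 remove [vvpat,qcn,cnzmk] add [arzc] -> 6 lines: rfgjx noeba oqrs arzc jnh spv
Hunk 4: at line 2 remove [arzc] add [jzq,jlgo,ucs] -> 8 lines: rfgjx noeba oqrs jzq jlgo ucs jnh spv
Hunk 5: at line 1 remove [oqrs,jzq] add [fxo,bvsh,uvdpe] -> 9 lines: rfgjx noeba fxo bvsh uvdpe jlgo ucs jnh spv
Hunk 6: at line 3 remove [uvdpe,jlgo,ucs] add [iqe,zint,bot] -> 9 lines: rfgjx noeba fxo bvsh iqe zint bot jnh spv
Hunk 7: at line 1 remove [fxo,bvsh,iqe] add [wdj,xtnhl,poglx] -> 9 lines: rfgjx noeba wdj xtnhl poglx zint bot jnh spv
Final line count: 9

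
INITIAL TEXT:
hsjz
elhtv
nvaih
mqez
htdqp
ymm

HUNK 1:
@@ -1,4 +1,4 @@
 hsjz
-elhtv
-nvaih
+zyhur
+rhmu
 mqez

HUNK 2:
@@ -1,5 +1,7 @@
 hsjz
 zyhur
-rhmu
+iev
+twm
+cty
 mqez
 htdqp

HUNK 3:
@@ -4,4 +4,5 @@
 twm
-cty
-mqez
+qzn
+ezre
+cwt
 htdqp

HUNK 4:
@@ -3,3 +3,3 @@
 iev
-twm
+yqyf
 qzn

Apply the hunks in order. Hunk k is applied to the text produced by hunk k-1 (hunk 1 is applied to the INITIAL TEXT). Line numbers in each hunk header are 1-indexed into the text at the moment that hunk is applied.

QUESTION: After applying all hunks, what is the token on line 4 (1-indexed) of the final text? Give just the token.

Answer: yqyf

Derivation:
Hunk 1: at line 1 remove [elhtv,nvaih] add [zyhur,rhmu] -> 6 lines: hsjz zyhur rhmu mqez htdqp ymm
Hunk 2: at line 1 remove [rhmu] add [iev,twm,cty] -> 8 lines: hsjz zyhur iev twm cty mqez htdqp ymm
Hunk 3: at line 4 remove [cty,mqez] add [qzn,ezre,cwt] -> 9 lines: hsjz zyhur iev twm qzn ezre cwt htdqp ymm
Hunk 4: at line 3 remove [twm] add [yqyf] -> 9 lines: hsjz zyhur iev yqyf qzn ezre cwt htdqp ymm
Final line 4: yqyf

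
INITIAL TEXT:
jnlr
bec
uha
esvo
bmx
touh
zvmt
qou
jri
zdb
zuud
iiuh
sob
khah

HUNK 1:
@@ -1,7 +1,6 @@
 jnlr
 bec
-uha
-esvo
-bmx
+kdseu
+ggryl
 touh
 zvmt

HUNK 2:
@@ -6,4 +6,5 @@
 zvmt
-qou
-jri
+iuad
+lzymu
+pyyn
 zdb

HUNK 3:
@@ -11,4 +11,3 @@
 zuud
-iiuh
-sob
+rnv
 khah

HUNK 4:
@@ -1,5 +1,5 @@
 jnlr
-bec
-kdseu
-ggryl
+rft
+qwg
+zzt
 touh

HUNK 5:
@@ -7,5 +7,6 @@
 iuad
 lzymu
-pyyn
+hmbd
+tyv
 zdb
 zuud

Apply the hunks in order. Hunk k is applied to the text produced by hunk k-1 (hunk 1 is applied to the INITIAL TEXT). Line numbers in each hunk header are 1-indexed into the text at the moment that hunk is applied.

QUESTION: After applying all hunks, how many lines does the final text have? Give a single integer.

Answer: 14

Derivation:
Hunk 1: at line 1 remove [uha,esvo,bmx] add [kdseu,ggryl] -> 13 lines: jnlr bec kdseu ggryl touh zvmt qou jri zdb zuud iiuh sob khah
Hunk 2: at line 6 remove [qou,jri] add [iuad,lzymu,pyyn] -> 14 lines: jnlr bec kdseu ggryl touh zvmt iuad lzymu pyyn zdb zuud iiuh sob khah
Hunk 3: at line 11 remove [iiuh,sob] add [rnv] -> 13 lines: jnlr bec kdseu ggryl touh zvmt iuad lzymu pyyn zdb zuud rnv khah
Hunk 4: at line 1 remove [bec,kdseu,ggryl] add [rft,qwg,zzt] -> 13 lines: jnlr rft qwg zzt touh zvmt iuad lzymu pyyn zdb zuud rnv khah
Hunk 5: at line 7 remove [pyyn] add [hmbd,tyv] -> 14 lines: jnlr rft qwg zzt touh zvmt iuad lzymu hmbd tyv zdb zuud rnv khah
Final line count: 14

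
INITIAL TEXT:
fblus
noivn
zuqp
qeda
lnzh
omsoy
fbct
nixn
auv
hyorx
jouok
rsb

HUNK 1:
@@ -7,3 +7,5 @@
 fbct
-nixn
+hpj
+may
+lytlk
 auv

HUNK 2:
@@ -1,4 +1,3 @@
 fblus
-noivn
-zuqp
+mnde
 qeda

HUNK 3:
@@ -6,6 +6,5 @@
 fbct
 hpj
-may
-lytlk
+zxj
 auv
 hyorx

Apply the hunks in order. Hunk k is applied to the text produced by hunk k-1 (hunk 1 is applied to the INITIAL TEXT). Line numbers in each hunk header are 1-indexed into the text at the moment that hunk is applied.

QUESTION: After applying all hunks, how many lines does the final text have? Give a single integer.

Hunk 1: at line 7 remove [nixn] add [hpj,may,lytlk] -> 14 lines: fblus noivn zuqp qeda lnzh omsoy fbct hpj may lytlk auv hyorx jouok rsb
Hunk 2: at line 1 remove [noivn,zuqp] add [mnde] -> 13 lines: fblus mnde qeda lnzh omsoy fbct hpj may lytlk auv hyorx jouok rsb
Hunk 3: at line 6 remove [may,lytlk] add [zxj] -> 12 lines: fblus mnde qeda lnzh omsoy fbct hpj zxj auv hyorx jouok rsb
Final line count: 12

Answer: 12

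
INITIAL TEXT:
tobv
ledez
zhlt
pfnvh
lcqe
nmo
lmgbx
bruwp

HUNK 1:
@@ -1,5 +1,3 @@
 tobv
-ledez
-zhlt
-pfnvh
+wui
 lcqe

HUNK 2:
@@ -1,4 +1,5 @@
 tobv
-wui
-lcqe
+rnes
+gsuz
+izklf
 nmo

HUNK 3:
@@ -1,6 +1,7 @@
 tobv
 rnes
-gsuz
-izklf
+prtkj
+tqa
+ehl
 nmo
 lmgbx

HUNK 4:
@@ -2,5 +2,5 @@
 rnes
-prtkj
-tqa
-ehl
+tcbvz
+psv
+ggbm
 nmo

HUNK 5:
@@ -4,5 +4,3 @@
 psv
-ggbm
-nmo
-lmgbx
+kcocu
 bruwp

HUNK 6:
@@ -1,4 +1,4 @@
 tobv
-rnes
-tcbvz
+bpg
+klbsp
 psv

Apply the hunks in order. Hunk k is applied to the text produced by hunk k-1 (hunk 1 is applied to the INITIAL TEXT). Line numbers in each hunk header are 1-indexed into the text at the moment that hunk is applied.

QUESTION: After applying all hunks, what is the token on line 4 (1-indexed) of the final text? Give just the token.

Answer: psv

Derivation:
Hunk 1: at line 1 remove [ledez,zhlt,pfnvh] add [wui] -> 6 lines: tobv wui lcqe nmo lmgbx bruwp
Hunk 2: at line 1 remove [wui,lcqe] add [rnes,gsuz,izklf] -> 7 lines: tobv rnes gsuz izklf nmo lmgbx bruwp
Hunk 3: at line 1 remove [gsuz,izklf] add [prtkj,tqa,ehl] -> 8 lines: tobv rnes prtkj tqa ehl nmo lmgbx bruwp
Hunk 4: at line 2 remove [prtkj,tqa,ehl] add [tcbvz,psv,ggbm] -> 8 lines: tobv rnes tcbvz psv ggbm nmo lmgbx bruwp
Hunk 5: at line 4 remove [ggbm,nmo,lmgbx] add [kcocu] -> 6 lines: tobv rnes tcbvz psv kcocu bruwp
Hunk 6: at line 1 remove [rnes,tcbvz] add [bpg,klbsp] -> 6 lines: tobv bpg klbsp psv kcocu bruwp
Final line 4: psv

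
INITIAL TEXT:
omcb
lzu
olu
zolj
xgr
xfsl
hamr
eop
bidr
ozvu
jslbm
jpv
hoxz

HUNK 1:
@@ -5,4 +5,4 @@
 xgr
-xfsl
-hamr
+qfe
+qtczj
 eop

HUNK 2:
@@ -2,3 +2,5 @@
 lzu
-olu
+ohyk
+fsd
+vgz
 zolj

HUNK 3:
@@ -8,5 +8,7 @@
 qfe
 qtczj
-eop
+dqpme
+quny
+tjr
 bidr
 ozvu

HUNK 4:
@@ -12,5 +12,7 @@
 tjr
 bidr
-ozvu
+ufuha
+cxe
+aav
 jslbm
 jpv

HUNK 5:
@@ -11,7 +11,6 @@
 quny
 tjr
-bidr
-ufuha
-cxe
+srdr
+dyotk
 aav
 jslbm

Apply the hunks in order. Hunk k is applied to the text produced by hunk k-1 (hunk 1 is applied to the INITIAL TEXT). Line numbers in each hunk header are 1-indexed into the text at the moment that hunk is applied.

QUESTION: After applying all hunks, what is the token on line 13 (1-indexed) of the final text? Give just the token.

Hunk 1: at line 5 remove [xfsl,hamr] add [qfe,qtczj] -> 13 lines: omcb lzu olu zolj xgr qfe qtczj eop bidr ozvu jslbm jpv hoxz
Hunk 2: at line 2 remove [olu] add [ohyk,fsd,vgz] -> 15 lines: omcb lzu ohyk fsd vgz zolj xgr qfe qtczj eop bidr ozvu jslbm jpv hoxz
Hunk 3: at line 8 remove [eop] add [dqpme,quny,tjr] -> 17 lines: omcb lzu ohyk fsd vgz zolj xgr qfe qtczj dqpme quny tjr bidr ozvu jslbm jpv hoxz
Hunk 4: at line 12 remove [ozvu] add [ufuha,cxe,aav] -> 19 lines: omcb lzu ohyk fsd vgz zolj xgr qfe qtczj dqpme quny tjr bidr ufuha cxe aav jslbm jpv hoxz
Hunk 5: at line 11 remove [bidr,ufuha,cxe] add [srdr,dyotk] -> 18 lines: omcb lzu ohyk fsd vgz zolj xgr qfe qtczj dqpme quny tjr srdr dyotk aav jslbm jpv hoxz
Final line 13: srdr

Answer: srdr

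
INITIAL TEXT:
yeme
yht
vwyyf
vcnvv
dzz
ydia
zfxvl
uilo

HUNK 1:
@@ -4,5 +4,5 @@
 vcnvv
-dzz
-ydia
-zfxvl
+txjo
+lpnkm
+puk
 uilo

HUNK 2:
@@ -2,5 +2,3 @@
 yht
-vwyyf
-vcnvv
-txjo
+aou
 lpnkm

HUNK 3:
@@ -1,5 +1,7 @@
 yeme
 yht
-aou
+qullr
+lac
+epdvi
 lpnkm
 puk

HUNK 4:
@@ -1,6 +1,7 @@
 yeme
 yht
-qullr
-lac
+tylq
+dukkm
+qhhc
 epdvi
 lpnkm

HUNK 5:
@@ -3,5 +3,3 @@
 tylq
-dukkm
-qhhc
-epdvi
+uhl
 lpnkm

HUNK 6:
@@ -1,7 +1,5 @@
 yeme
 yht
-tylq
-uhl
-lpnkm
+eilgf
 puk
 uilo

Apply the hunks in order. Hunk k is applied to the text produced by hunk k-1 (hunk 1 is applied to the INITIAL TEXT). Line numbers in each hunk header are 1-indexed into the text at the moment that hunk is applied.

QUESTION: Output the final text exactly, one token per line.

Answer: yeme
yht
eilgf
puk
uilo

Derivation:
Hunk 1: at line 4 remove [dzz,ydia,zfxvl] add [txjo,lpnkm,puk] -> 8 lines: yeme yht vwyyf vcnvv txjo lpnkm puk uilo
Hunk 2: at line 2 remove [vwyyf,vcnvv,txjo] add [aou] -> 6 lines: yeme yht aou lpnkm puk uilo
Hunk 3: at line 1 remove [aou] add [qullr,lac,epdvi] -> 8 lines: yeme yht qullr lac epdvi lpnkm puk uilo
Hunk 4: at line 1 remove [qullr,lac] add [tylq,dukkm,qhhc] -> 9 lines: yeme yht tylq dukkm qhhc epdvi lpnkm puk uilo
Hunk 5: at line 3 remove [dukkm,qhhc,epdvi] add [uhl] -> 7 lines: yeme yht tylq uhl lpnkm puk uilo
Hunk 6: at line 1 remove [tylq,uhl,lpnkm] add [eilgf] -> 5 lines: yeme yht eilgf puk uilo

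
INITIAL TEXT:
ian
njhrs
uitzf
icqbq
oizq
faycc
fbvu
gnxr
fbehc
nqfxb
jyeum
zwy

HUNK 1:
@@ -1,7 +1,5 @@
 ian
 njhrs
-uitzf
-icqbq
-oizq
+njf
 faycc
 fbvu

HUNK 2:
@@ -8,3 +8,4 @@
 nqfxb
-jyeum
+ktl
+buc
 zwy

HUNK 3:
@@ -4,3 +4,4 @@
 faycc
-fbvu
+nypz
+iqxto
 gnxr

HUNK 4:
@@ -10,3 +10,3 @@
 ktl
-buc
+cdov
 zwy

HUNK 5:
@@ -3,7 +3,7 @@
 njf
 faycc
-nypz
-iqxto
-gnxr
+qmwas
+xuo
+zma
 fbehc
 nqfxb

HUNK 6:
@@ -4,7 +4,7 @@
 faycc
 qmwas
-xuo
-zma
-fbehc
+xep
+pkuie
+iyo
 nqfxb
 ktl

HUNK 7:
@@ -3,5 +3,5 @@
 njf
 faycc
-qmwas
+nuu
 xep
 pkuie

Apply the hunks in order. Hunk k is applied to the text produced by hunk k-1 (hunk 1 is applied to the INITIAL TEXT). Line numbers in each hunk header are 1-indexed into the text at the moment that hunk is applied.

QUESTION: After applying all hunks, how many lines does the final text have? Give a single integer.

Hunk 1: at line 1 remove [uitzf,icqbq,oizq] add [njf] -> 10 lines: ian njhrs njf faycc fbvu gnxr fbehc nqfxb jyeum zwy
Hunk 2: at line 8 remove [jyeum] add [ktl,buc] -> 11 lines: ian njhrs njf faycc fbvu gnxr fbehc nqfxb ktl buc zwy
Hunk 3: at line 4 remove [fbvu] add [nypz,iqxto] -> 12 lines: ian njhrs njf faycc nypz iqxto gnxr fbehc nqfxb ktl buc zwy
Hunk 4: at line 10 remove [buc] add [cdov] -> 12 lines: ian njhrs njf faycc nypz iqxto gnxr fbehc nqfxb ktl cdov zwy
Hunk 5: at line 3 remove [nypz,iqxto,gnxr] add [qmwas,xuo,zma] -> 12 lines: ian njhrs njf faycc qmwas xuo zma fbehc nqfxb ktl cdov zwy
Hunk 6: at line 4 remove [xuo,zma,fbehc] add [xep,pkuie,iyo] -> 12 lines: ian njhrs njf faycc qmwas xep pkuie iyo nqfxb ktl cdov zwy
Hunk 7: at line 3 remove [qmwas] add [nuu] -> 12 lines: ian njhrs njf faycc nuu xep pkuie iyo nqfxb ktl cdov zwy
Final line count: 12

Answer: 12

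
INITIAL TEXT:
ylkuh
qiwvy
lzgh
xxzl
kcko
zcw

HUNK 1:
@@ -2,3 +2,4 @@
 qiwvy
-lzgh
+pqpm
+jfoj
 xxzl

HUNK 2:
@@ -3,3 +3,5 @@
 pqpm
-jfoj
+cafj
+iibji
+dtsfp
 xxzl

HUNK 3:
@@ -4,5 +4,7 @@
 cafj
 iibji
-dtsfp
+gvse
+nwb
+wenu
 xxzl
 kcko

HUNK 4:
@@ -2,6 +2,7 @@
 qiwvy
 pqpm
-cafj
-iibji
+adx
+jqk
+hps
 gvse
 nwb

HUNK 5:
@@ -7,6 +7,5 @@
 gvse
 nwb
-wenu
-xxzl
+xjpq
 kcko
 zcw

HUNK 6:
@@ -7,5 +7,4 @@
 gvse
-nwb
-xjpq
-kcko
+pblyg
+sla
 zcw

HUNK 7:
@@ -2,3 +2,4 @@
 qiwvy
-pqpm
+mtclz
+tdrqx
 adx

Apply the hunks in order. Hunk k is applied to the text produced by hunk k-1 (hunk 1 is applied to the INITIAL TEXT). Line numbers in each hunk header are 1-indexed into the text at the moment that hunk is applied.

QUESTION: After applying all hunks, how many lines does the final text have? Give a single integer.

Answer: 11

Derivation:
Hunk 1: at line 2 remove [lzgh] add [pqpm,jfoj] -> 7 lines: ylkuh qiwvy pqpm jfoj xxzl kcko zcw
Hunk 2: at line 3 remove [jfoj] add [cafj,iibji,dtsfp] -> 9 lines: ylkuh qiwvy pqpm cafj iibji dtsfp xxzl kcko zcw
Hunk 3: at line 4 remove [dtsfp] add [gvse,nwb,wenu] -> 11 lines: ylkuh qiwvy pqpm cafj iibji gvse nwb wenu xxzl kcko zcw
Hunk 4: at line 2 remove [cafj,iibji] add [adx,jqk,hps] -> 12 lines: ylkuh qiwvy pqpm adx jqk hps gvse nwb wenu xxzl kcko zcw
Hunk 5: at line 7 remove [wenu,xxzl] add [xjpq] -> 11 lines: ylkuh qiwvy pqpm adx jqk hps gvse nwb xjpq kcko zcw
Hunk 6: at line 7 remove [nwb,xjpq,kcko] add [pblyg,sla] -> 10 lines: ylkuh qiwvy pqpm adx jqk hps gvse pblyg sla zcw
Hunk 7: at line 2 remove [pqpm] add [mtclz,tdrqx] -> 11 lines: ylkuh qiwvy mtclz tdrqx adx jqk hps gvse pblyg sla zcw
Final line count: 11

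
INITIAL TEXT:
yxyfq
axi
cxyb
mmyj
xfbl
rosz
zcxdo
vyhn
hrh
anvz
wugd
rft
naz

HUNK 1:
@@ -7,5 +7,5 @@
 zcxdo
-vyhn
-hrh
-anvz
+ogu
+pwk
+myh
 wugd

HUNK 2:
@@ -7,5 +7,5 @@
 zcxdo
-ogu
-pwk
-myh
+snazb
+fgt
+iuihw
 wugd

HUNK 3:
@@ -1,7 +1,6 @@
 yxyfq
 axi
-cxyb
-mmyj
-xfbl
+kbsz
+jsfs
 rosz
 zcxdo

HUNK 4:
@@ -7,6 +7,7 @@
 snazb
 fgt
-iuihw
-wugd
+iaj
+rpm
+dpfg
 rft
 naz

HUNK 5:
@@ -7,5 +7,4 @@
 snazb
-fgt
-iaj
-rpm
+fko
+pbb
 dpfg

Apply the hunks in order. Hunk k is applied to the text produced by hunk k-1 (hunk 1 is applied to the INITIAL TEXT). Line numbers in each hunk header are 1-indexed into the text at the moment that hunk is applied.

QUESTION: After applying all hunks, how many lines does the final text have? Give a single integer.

Answer: 12

Derivation:
Hunk 1: at line 7 remove [vyhn,hrh,anvz] add [ogu,pwk,myh] -> 13 lines: yxyfq axi cxyb mmyj xfbl rosz zcxdo ogu pwk myh wugd rft naz
Hunk 2: at line 7 remove [ogu,pwk,myh] add [snazb,fgt,iuihw] -> 13 lines: yxyfq axi cxyb mmyj xfbl rosz zcxdo snazb fgt iuihw wugd rft naz
Hunk 3: at line 1 remove [cxyb,mmyj,xfbl] add [kbsz,jsfs] -> 12 lines: yxyfq axi kbsz jsfs rosz zcxdo snazb fgt iuihw wugd rft naz
Hunk 4: at line 7 remove [iuihw,wugd] add [iaj,rpm,dpfg] -> 13 lines: yxyfq axi kbsz jsfs rosz zcxdo snazb fgt iaj rpm dpfg rft naz
Hunk 5: at line 7 remove [fgt,iaj,rpm] add [fko,pbb] -> 12 lines: yxyfq axi kbsz jsfs rosz zcxdo snazb fko pbb dpfg rft naz
Final line count: 12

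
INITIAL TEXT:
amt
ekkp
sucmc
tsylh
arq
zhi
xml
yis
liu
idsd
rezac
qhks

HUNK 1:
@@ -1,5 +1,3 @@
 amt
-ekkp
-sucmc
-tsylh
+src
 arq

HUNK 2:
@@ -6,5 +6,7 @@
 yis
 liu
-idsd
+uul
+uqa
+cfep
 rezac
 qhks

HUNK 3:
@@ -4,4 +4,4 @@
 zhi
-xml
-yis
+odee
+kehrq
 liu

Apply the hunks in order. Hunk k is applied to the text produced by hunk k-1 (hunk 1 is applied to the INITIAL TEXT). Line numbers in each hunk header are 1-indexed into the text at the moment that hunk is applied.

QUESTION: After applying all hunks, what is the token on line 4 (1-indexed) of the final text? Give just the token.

Hunk 1: at line 1 remove [ekkp,sucmc,tsylh] add [src] -> 10 lines: amt src arq zhi xml yis liu idsd rezac qhks
Hunk 2: at line 6 remove [idsd] add [uul,uqa,cfep] -> 12 lines: amt src arq zhi xml yis liu uul uqa cfep rezac qhks
Hunk 3: at line 4 remove [xml,yis] add [odee,kehrq] -> 12 lines: amt src arq zhi odee kehrq liu uul uqa cfep rezac qhks
Final line 4: zhi

Answer: zhi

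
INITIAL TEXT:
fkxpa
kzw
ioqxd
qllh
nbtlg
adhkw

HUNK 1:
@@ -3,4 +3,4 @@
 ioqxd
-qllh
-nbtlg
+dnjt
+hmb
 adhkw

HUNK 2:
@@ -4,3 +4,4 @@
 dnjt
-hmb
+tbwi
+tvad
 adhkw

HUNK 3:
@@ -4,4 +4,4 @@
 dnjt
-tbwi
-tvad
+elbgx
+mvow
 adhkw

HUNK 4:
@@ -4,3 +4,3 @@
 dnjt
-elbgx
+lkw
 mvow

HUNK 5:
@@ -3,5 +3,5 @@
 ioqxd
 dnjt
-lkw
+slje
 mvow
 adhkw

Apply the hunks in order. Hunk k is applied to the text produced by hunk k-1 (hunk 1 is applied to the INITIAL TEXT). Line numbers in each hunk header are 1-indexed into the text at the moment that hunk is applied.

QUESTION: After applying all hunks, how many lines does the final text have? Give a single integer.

Hunk 1: at line 3 remove [qllh,nbtlg] add [dnjt,hmb] -> 6 lines: fkxpa kzw ioqxd dnjt hmb adhkw
Hunk 2: at line 4 remove [hmb] add [tbwi,tvad] -> 7 lines: fkxpa kzw ioqxd dnjt tbwi tvad adhkw
Hunk 3: at line 4 remove [tbwi,tvad] add [elbgx,mvow] -> 7 lines: fkxpa kzw ioqxd dnjt elbgx mvow adhkw
Hunk 4: at line 4 remove [elbgx] add [lkw] -> 7 lines: fkxpa kzw ioqxd dnjt lkw mvow adhkw
Hunk 5: at line 3 remove [lkw] add [slje] -> 7 lines: fkxpa kzw ioqxd dnjt slje mvow adhkw
Final line count: 7

Answer: 7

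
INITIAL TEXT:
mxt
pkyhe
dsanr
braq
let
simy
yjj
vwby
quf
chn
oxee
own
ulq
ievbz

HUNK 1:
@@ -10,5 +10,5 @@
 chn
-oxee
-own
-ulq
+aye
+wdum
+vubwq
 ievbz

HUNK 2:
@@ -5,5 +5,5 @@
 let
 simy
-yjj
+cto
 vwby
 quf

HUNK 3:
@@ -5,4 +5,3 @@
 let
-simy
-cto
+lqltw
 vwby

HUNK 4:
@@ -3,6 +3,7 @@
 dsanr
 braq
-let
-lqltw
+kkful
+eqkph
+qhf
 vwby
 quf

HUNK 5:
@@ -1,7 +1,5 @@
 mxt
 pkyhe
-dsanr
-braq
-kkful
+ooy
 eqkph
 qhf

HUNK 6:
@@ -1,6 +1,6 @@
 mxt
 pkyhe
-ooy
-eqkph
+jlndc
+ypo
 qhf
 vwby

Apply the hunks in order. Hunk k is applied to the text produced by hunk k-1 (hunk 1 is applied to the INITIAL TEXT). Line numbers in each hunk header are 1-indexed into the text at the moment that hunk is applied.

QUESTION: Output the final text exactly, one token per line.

Answer: mxt
pkyhe
jlndc
ypo
qhf
vwby
quf
chn
aye
wdum
vubwq
ievbz

Derivation:
Hunk 1: at line 10 remove [oxee,own,ulq] add [aye,wdum,vubwq] -> 14 lines: mxt pkyhe dsanr braq let simy yjj vwby quf chn aye wdum vubwq ievbz
Hunk 2: at line 5 remove [yjj] add [cto] -> 14 lines: mxt pkyhe dsanr braq let simy cto vwby quf chn aye wdum vubwq ievbz
Hunk 3: at line 5 remove [simy,cto] add [lqltw] -> 13 lines: mxt pkyhe dsanr braq let lqltw vwby quf chn aye wdum vubwq ievbz
Hunk 4: at line 3 remove [let,lqltw] add [kkful,eqkph,qhf] -> 14 lines: mxt pkyhe dsanr braq kkful eqkph qhf vwby quf chn aye wdum vubwq ievbz
Hunk 5: at line 1 remove [dsanr,braq,kkful] add [ooy] -> 12 lines: mxt pkyhe ooy eqkph qhf vwby quf chn aye wdum vubwq ievbz
Hunk 6: at line 1 remove [ooy,eqkph] add [jlndc,ypo] -> 12 lines: mxt pkyhe jlndc ypo qhf vwby quf chn aye wdum vubwq ievbz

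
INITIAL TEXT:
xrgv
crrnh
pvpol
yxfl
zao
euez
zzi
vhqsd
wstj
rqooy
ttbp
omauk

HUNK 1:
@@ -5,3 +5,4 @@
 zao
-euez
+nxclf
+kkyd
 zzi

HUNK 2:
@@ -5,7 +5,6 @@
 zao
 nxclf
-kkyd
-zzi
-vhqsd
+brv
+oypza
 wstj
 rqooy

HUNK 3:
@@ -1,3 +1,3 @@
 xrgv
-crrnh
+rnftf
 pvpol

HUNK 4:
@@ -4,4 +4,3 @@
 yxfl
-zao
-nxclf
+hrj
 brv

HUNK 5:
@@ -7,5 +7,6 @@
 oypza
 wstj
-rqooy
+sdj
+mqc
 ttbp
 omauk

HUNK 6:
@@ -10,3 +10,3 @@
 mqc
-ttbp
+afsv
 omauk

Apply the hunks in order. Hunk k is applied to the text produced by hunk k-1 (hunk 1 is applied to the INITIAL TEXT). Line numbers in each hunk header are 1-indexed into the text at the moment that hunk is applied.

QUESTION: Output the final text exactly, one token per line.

Hunk 1: at line 5 remove [euez] add [nxclf,kkyd] -> 13 lines: xrgv crrnh pvpol yxfl zao nxclf kkyd zzi vhqsd wstj rqooy ttbp omauk
Hunk 2: at line 5 remove [kkyd,zzi,vhqsd] add [brv,oypza] -> 12 lines: xrgv crrnh pvpol yxfl zao nxclf brv oypza wstj rqooy ttbp omauk
Hunk 3: at line 1 remove [crrnh] add [rnftf] -> 12 lines: xrgv rnftf pvpol yxfl zao nxclf brv oypza wstj rqooy ttbp omauk
Hunk 4: at line 4 remove [zao,nxclf] add [hrj] -> 11 lines: xrgv rnftf pvpol yxfl hrj brv oypza wstj rqooy ttbp omauk
Hunk 5: at line 7 remove [rqooy] add [sdj,mqc] -> 12 lines: xrgv rnftf pvpol yxfl hrj brv oypza wstj sdj mqc ttbp omauk
Hunk 6: at line 10 remove [ttbp] add [afsv] -> 12 lines: xrgv rnftf pvpol yxfl hrj brv oypza wstj sdj mqc afsv omauk

Answer: xrgv
rnftf
pvpol
yxfl
hrj
brv
oypza
wstj
sdj
mqc
afsv
omauk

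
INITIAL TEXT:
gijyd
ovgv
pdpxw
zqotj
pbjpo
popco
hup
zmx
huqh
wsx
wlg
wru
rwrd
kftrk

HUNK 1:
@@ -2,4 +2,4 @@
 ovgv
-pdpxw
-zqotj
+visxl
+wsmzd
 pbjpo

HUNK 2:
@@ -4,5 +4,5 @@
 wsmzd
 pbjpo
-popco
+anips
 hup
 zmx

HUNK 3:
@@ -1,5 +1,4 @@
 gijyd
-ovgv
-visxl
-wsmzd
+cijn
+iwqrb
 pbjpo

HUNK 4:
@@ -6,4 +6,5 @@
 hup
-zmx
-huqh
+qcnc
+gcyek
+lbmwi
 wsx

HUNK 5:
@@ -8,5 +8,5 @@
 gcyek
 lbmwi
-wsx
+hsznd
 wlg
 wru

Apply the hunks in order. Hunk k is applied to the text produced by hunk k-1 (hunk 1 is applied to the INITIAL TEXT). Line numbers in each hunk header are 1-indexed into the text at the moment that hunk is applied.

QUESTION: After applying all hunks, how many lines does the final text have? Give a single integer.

Answer: 14

Derivation:
Hunk 1: at line 2 remove [pdpxw,zqotj] add [visxl,wsmzd] -> 14 lines: gijyd ovgv visxl wsmzd pbjpo popco hup zmx huqh wsx wlg wru rwrd kftrk
Hunk 2: at line 4 remove [popco] add [anips] -> 14 lines: gijyd ovgv visxl wsmzd pbjpo anips hup zmx huqh wsx wlg wru rwrd kftrk
Hunk 3: at line 1 remove [ovgv,visxl,wsmzd] add [cijn,iwqrb] -> 13 lines: gijyd cijn iwqrb pbjpo anips hup zmx huqh wsx wlg wru rwrd kftrk
Hunk 4: at line 6 remove [zmx,huqh] add [qcnc,gcyek,lbmwi] -> 14 lines: gijyd cijn iwqrb pbjpo anips hup qcnc gcyek lbmwi wsx wlg wru rwrd kftrk
Hunk 5: at line 8 remove [wsx] add [hsznd] -> 14 lines: gijyd cijn iwqrb pbjpo anips hup qcnc gcyek lbmwi hsznd wlg wru rwrd kftrk
Final line count: 14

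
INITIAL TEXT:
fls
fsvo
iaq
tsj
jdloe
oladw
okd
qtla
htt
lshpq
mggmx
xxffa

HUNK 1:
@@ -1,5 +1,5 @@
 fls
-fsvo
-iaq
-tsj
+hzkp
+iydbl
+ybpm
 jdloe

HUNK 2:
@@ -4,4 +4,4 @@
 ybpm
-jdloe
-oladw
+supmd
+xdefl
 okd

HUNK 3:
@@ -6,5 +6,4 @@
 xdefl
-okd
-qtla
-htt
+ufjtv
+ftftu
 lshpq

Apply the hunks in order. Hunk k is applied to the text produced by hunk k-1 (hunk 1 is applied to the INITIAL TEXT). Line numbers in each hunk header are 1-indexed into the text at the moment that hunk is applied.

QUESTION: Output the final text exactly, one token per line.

Hunk 1: at line 1 remove [fsvo,iaq,tsj] add [hzkp,iydbl,ybpm] -> 12 lines: fls hzkp iydbl ybpm jdloe oladw okd qtla htt lshpq mggmx xxffa
Hunk 2: at line 4 remove [jdloe,oladw] add [supmd,xdefl] -> 12 lines: fls hzkp iydbl ybpm supmd xdefl okd qtla htt lshpq mggmx xxffa
Hunk 3: at line 6 remove [okd,qtla,htt] add [ufjtv,ftftu] -> 11 lines: fls hzkp iydbl ybpm supmd xdefl ufjtv ftftu lshpq mggmx xxffa

Answer: fls
hzkp
iydbl
ybpm
supmd
xdefl
ufjtv
ftftu
lshpq
mggmx
xxffa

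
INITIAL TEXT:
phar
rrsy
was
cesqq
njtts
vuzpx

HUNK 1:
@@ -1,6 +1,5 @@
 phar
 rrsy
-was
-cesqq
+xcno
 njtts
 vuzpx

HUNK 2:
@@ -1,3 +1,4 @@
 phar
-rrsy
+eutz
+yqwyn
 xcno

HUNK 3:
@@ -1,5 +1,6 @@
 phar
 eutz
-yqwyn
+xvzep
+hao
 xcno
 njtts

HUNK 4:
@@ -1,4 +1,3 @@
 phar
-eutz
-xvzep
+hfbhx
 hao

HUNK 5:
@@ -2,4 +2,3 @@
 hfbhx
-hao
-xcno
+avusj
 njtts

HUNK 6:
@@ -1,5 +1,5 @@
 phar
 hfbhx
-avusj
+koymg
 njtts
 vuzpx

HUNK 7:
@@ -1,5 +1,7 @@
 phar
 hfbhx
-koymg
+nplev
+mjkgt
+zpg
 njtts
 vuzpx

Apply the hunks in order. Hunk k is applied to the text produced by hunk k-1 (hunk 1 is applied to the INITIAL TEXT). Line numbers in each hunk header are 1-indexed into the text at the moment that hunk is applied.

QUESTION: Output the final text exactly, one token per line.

Hunk 1: at line 1 remove [was,cesqq] add [xcno] -> 5 lines: phar rrsy xcno njtts vuzpx
Hunk 2: at line 1 remove [rrsy] add [eutz,yqwyn] -> 6 lines: phar eutz yqwyn xcno njtts vuzpx
Hunk 3: at line 1 remove [yqwyn] add [xvzep,hao] -> 7 lines: phar eutz xvzep hao xcno njtts vuzpx
Hunk 4: at line 1 remove [eutz,xvzep] add [hfbhx] -> 6 lines: phar hfbhx hao xcno njtts vuzpx
Hunk 5: at line 2 remove [hao,xcno] add [avusj] -> 5 lines: phar hfbhx avusj njtts vuzpx
Hunk 6: at line 1 remove [avusj] add [koymg] -> 5 lines: phar hfbhx koymg njtts vuzpx
Hunk 7: at line 1 remove [koymg] add [nplev,mjkgt,zpg] -> 7 lines: phar hfbhx nplev mjkgt zpg njtts vuzpx

Answer: phar
hfbhx
nplev
mjkgt
zpg
njtts
vuzpx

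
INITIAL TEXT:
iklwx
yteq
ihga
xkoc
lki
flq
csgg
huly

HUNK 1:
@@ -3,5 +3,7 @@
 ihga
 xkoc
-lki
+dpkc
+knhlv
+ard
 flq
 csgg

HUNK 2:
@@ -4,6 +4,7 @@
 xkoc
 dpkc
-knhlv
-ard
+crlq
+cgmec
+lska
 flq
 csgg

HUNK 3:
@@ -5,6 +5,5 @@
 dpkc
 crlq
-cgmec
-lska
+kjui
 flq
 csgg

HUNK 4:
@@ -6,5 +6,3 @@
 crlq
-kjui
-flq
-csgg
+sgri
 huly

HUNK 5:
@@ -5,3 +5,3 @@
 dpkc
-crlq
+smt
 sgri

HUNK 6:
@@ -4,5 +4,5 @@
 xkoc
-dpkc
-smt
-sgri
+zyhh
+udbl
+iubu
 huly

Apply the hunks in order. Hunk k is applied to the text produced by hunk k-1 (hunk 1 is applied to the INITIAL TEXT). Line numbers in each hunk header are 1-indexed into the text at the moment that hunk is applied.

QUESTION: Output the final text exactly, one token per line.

Hunk 1: at line 3 remove [lki] add [dpkc,knhlv,ard] -> 10 lines: iklwx yteq ihga xkoc dpkc knhlv ard flq csgg huly
Hunk 2: at line 4 remove [knhlv,ard] add [crlq,cgmec,lska] -> 11 lines: iklwx yteq ihga xkoc dpkc crlq cgmec lska flq csgg huly
Hunk 3: at line 5 remove [cgmec,lska] add [kjui] -> 10 lines: iklwx yteq ihga xkoc dpkc crlq kjui flq csgg huly
Hunk 4: at line 6 remove [kjui,flq,csgg] add [sgri] -> 8 lines: iklwx yteq ihga xkoc dpkc crlq sgri huly
Hunk 5: at line 5 remove [crlq] add [smt] -> 8 lines: iklwx yteq ihga xkoc dpkc smt sgri huly
Hunk 6: at line 4 remove [dpkc,smt,sgri] add [zyhh,udbl,iubu] -> 8 lines: iklwx yteq ihga xkoc zyhh udbl iubu huly

Answer: iklwx
yteq
ihga
xkoc
zyhh
udbl
iubu
huly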